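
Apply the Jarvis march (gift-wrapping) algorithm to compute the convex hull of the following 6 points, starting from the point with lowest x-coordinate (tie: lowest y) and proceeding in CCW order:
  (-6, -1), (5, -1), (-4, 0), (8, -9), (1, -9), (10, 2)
Hull (CCW) = [(-6, -1), (1, -9), (8, -9), (10, 2), (-4, 0)]

Jarvis march: at each step, from the current hull vertex p, select the next vertex q as the point such that every other point lies strictly to the left of (or on) the directed line p → q. (Equivalently: for every other point r, the cross product (q − p) × (r − p) ≥ 0.)
Starting point (lowest x, tie lowest y): (-6, -1). Wrap until returning to start. Resulting hull: (-6, -1), (1, -9), (8, -9), (10, 2), (-4, 0).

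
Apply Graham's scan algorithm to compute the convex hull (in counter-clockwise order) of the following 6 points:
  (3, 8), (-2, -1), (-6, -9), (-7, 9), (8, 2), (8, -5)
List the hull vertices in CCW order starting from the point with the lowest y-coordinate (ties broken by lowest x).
Hull (CCW) = [(-6, -9), (8, -5), (8, 2), (3, 8), (-7, 9)]

Graham scan procedure:
  1. Find the pivot p₀ = point with lowest y (tie → lowest x): (-6, -9).
  2. Sort the remaining points by polar angle around p₀.
  3. Walk through sorted points, maintaining a stack; pop the top while the last three entries make a non-left turn (cross product ≤ 0).
  4. Final stack is the convex hull in CCW order: (-6, -9), (8, -5), (8, 2), (3, 8), (-7, 9).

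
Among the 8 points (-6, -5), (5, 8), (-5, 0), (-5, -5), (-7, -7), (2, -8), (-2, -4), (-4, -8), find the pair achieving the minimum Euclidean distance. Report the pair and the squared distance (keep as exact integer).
Pair = ((-6, -5), (-5, -5)); squared distance = 1

Compute all C(8, 2) = 28 pairwise squared distances (x_i − x_j)² + (y_i − y_j)². The minimum is 1, attained by the pair ((-6, -5), (-5, -5)).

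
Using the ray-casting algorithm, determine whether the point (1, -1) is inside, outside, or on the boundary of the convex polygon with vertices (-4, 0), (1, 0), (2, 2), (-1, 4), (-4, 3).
The point (1, -1) lies strictly outside the polygon

Cast a horizontal ray to the right from the query point and count how many polygon edges it crosses (each edge strictly once or zero times, handled with the usual half-open convention). 
Parity of crossings → even ⇒ outside.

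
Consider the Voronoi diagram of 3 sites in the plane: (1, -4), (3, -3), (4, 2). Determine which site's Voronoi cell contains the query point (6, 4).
Nearest site = (4, 2)

The Voronoi cell of site s contains exactly those query points closer to s than to any other site. Compute squared distances from q = (6, 4) to each site:
  (4 − 6)² + (2 − 4)² = 8
  (3 − 6)² + (-3 − 4)² = 58
  (1 − 6)² + (-4 − 4)² = 89
Minimum is attained by (4, 2), so q lies in its Voronoi cell.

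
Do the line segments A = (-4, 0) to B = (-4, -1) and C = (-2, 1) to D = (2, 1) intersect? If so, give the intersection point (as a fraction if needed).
No (intersection of containing lines falls outside at least one segment)

Parametrize and solve: t = -1, s = -1/2. At least one of these is outside [0, 1], so the segments do not intersect.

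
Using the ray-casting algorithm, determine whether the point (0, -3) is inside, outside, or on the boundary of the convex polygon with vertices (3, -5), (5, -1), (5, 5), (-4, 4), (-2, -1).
The point (0, -3) lies strictly outside the polygon

Cast a horizontal ray to the right from the query point and count how many polygon edges it crosses (each edge strictly once or zero times, handled with the usual half-open convention). 
Parity of crossings → even ⇒ outside.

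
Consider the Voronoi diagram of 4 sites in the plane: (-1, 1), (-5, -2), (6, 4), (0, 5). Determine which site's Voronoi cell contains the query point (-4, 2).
Nearest site = (-1, 1)

The Voronoi cell of site s contains exactly those query points closer to s than to any other site. Compute squared distances from q = (-4, 2) to each site:
  (-1 − -4)² + (1 − 2)² = 10
  (-5 − -4)² + (-2 − 2)² = 17
  (0 − -4)² + (5 − 2)² = 25
  (6 − -4)² + (4 − 2)² = 104
Minimum is attained by (-1, 1), so q lies in its Voronoi cell.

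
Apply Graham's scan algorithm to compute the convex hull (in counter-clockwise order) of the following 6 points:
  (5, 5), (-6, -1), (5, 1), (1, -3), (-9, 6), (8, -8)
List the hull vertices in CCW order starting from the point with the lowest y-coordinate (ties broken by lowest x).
Hull (CCW) = [(8, -8), (5, 5), (-9, 6), (-6, -1)]

Graham scan procedure:
  1. Find the pivot p₀ = point with lowest y (tie → lowest x): (8, -8).
  2. Sort the remaining points by polar angle around p₀.
  3. Walk through sorted points, maintaining a stack; pop the top while the last three entries make a non-left turn (cross product ≤ 0).
  4. Final stack is the convex hull in CCW order: (8, -8), (5, 5), (-9, 6), (-6, -1).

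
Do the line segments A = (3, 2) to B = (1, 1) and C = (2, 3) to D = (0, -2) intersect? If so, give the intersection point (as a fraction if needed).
Yes; intersection at (5/4, 9/8) (t = 7/8 on AB, s = 3/8 on CD)

Parametrize AB as A + t(B − A) = (3 + -2 t, 2 + -1 t) and CD as C + s(D − C) = (2 + -2 s, 3 + -5 s). Solve the linear system for (t, s). Determinant = -8 ≠ 0, so a unique intersection of the containing lines exists. Solution: t = 7/8, s = 3/8 — both in [0, 1], so the segments cross. Intersection point: (5/4, 9/8).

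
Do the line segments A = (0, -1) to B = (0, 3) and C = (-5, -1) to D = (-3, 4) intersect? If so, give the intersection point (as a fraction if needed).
No (intersection of containing lines falls outside at least one segment)

Parametrize and solve: t = 25/8, s = 5/2. At least one of these is outside [0, 1], so the segments do not intersect.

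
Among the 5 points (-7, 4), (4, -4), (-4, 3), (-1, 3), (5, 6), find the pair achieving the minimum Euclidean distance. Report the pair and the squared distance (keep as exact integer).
Pair = ((-4, 3), (-1, 3)); squared distance = 9

Compute all C(5, 2) = 10 pairwise squared distances (x_i − x_j)² + (y_i − y_j)². The minimum is 9, attained by the pair ((-4, 3), (-1, 3)).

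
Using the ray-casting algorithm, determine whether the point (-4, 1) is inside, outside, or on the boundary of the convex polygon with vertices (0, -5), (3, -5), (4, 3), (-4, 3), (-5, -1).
The point (-4, 1) lies strictly inside the polygon

Cast a horizontal ray to the right from the query point and count how many polygon edges it crosses (each edge strictly once or zero times, handled with the usual half-open convention). 
Parity of crossings → odd ⇒ inside.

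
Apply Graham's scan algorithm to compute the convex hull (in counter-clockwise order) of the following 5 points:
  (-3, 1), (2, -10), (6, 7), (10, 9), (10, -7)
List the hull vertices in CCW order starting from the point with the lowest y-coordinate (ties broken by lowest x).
Hull (CCW) = [(2, -10), (10, -7), (10, 9), (6, 7), (-3, 1)]

Graham scan procedure:
  1. Find the pivot p₀ = point with lowest y (tie → lowest x): (2, -10).
  2. Sort the remaining points by polar angle around p₀.
  3. Walk through sorted points, maintaining a stack; pop the top while the last three entries make a non-left turn (cross product ≤ 0).
  4. Final stack is the convex hull in CCW order: (2, -10), (10, -7), (10, 9), (6, 7), (-3, 1).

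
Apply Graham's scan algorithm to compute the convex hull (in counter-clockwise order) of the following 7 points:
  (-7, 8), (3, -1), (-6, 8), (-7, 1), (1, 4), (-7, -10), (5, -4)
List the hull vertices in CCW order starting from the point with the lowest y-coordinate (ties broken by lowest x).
Hull (CCW) = [(-7, -10), (5, -4), (1, 4), (-6, 8), (-7, 8)]

Graham scan procedure:
  1. Find the pivot p₀ = point with lowest y (tie → lowest x): (-7, -10).
  2. Sort the remaining points by polar angle around p₀.
  3. Walk through sorted points, maintaining a stack; pop the top while the last three entries make a non-left turn (cross product ≤ 0).
  4. Final stack is the convex hull in CCW order: (-7, -10), (5, -4), (1, 4), (-6, 8), (-7, 8).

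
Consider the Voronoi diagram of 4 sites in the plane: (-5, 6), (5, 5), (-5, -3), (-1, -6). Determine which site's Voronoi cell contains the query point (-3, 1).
Nearest site = (-5, -3)

The Voronoi cell of site s contains exactly those query points closer to s than to any other site. Compute squared distances from q = (-3, 1) to each site:
  (-5 − -3)² + (-3 − 1)² = 20
  (-5 − -3)² + (6 − 1)² = 29
  (-1 − -3)² + (-6 − 1)² = 53
  (5 − -3)² + (5 − 1)² = 80
Minimum is attained by (-5, -3), so q lies in its Voronoi cell.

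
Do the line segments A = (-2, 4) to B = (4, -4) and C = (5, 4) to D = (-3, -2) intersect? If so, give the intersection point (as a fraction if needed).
Yes; intersection at (13/25, 16/25) (t = 21/50 on AB, s = 14/25 on CD)

Parametrize AB as A + t(B − A) = (-2 + 6 t, 4 + -8 t) and CD as C + s(D − C) = (5 + -8 s, 4 + -6 s). Solve the linear system for (t, s). Determinant = 100 ≠ 0, so a unique intersection of the containing lines exists. Solution: t = 21/50, s = 14/25 — both in [0, 1], so the segments cross. Intersection point: (13/25, 16/25).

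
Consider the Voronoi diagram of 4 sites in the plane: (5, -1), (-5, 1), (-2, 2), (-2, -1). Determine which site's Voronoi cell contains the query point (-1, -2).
Nearest site = (-2, -1)

The Voronoi cell of site s contains exactly those query points closer to s than to any other site. Compute squared distances from q = (-1, -2) to each site:
  (-2 − -1)² + (-1 − -2)² = 2
  (-2 − -1)² + (2 − -2)² = 17
  (-5 − -1)² + (1 − -2)² = 25
  (5 − -1)² + (-1 − -2)² = 37
Minimum is attained by (-2, -1), so q lies in its Voronoi cell.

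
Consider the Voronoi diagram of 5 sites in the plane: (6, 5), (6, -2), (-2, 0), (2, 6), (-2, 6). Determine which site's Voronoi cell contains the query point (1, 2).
Nearest site = (-2, 0)

The Voronoi cell of site s contains exactly those query points closer to s than to any other site. Compute squared distances from q = (1, 2) to each site:
  (-2 − 1)² + (0 − 2)² = 13
  (2 − 1)² + (6 − 2)² = 17
  (-2 − 1)² + (6 − 2)² = 25
  (6 − 1)² + (5 − 2)² = 34
  (6 − 1)² + (-2 − 2)² = 41
Minimum is attained by (-2, 0), so q lies in its Voronoi cell.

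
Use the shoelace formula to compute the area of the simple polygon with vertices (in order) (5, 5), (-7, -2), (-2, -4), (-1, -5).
Area = 75/2

Shoelace formula: Area = (1/2) |Σ_i (x_i · y_{i+1} − x_{i+1} · y_i)| (indices mod n). Compute each cross term:
  (5)(-2) − (-7)(5) = 25
  (-7)(-4) − (-2)(-2) = 24
  (-2)(-5) − (-1)(-4) = 6
  (-1)(5) − (5)(-5) = 20
Sum = 75, so (signed) Area = 75/2 = 75/2, |Area| = 75/2.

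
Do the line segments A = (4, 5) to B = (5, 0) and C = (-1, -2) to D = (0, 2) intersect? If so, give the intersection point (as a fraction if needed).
No (intersection of containing lines falls outside at least one segment)

Parametrize and solve: t = -13/9, s = 32/9. At least one of these is outside [0, 1], so the segments do not intersect.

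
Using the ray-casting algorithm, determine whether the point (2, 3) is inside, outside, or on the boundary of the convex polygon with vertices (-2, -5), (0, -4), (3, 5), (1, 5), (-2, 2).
The point (2, 3) lies strictly inside the polygon

Cast a horizontal ray to the right from the query point and count how many polygon edges it crosses (each edge strictly once or zero times, handled with the usual half-open convention). 
Parity of crossings → odd ⇒ inside.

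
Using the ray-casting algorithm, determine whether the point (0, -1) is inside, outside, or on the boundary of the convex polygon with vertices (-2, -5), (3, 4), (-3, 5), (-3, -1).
The point (0, -1) lies strictly inside the polygon

Cast a horizontal ray to the right from the query point and count how many polygon edges it crosses (each edge strictly once or zero times, handled with the usual half-open convention). 
Parity of crossings → odd ⇒ inside.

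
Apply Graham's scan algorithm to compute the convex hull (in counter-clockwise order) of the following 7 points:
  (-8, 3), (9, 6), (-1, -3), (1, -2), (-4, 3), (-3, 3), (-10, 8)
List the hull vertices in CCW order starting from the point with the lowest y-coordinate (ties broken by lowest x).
Hull (CCW) = [(-1, -3), (1, -2), (9, 6), (-10, 8), (-8, 3)]

Graham scan procedure:
  1. Find the pivot p₀ = point with lowest y (tie → lowest x): (-1, -3).
  2. Sort the remaining points by polar angle around p₀.
  3. Walk through sorted points, maintaining a stack; pop the top while the last three entries make a non-left turn (cross product ≤ 0).
  4. Final stack is the convex hull in CCW order: (-1, -3), (1, -2), (9, 6), (-10, 8), (-8, 3).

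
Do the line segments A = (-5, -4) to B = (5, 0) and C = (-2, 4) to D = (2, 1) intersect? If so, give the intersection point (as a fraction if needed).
No (intersection of containing lines falls outside at least one segment)

Parametrize and solve: t = 41/46, s = 34/23. At least one of these is outside [0, 1], so the segments do not intersect.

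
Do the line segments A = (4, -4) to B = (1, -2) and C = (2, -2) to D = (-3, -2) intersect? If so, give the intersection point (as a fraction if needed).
Yes; intersection at (1, -2) (t = 1 on AB, s = 1/5 on CD)

Parametrize AB as A + t(B − A) = (4 + -3 t, -4 + 2 t) and CD as C + s(D − C) = (2 + -5 s, -2 + 0 s). Solve the linear system for (t, s). Determinant = -10 ≠ 0, so a unique intersection of the containing lines exists. Solution: t = 1, s = 1/5 — both in [0, 1], so the segments cross. Intersection point: (1, -2).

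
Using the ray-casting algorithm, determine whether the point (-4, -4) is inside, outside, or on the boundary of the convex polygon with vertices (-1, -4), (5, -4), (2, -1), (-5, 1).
The point (-4, -4) lies strictly outside the polygon

Cast a horizontal ray to the right from the query point and count how many polygon edges it crosses (each edge strictly once or zero times, handled with the usual half-open convention). 
Parity of crossings → even ⇒ outside.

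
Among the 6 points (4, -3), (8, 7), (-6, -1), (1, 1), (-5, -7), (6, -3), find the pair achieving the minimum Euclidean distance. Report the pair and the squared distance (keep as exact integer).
Pair = ((4, -3), (6, -3)); squared distance = 4

Compute all C(6, 2) = 15 pairwise squared distances (x_i − x_j)² + (y_i − y_j)². The minimum is 4, attained by the pair ((4, -3), (6, -3)).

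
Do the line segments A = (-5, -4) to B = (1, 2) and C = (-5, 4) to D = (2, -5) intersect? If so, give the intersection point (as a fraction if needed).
Yes; intersection at (-3/2, -1/2) (t = 7/12 on AB, s = 1/2 on CD)

Parametrize AB as A + t(B − A) = (-5 + 6 t, -4 + 6 t) and CD as C + s(D − C) = (-5 + 7 s, 4 + -9 s). Solve the linear system for (t, s). Determinant = 96 ≠ 0, so a unique intersection of the containing lines exists. Solution: t = 7/12, s = 1/2 — both in [0, 1], so the segments cross. Intersection point: (-3/2, -1/2).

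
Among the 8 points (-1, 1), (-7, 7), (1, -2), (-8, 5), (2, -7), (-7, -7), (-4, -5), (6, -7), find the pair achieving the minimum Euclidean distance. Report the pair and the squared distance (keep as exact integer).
Pair = ((-7, 7), (-8, 5)); squared distance = 5

Compute all C(8, 2) = 28 pairwise squared distances (x_i − x_j)² + (y_i − y_j)². The minimum is 5, attained by the pair ((-7, 7), (-8, 5)).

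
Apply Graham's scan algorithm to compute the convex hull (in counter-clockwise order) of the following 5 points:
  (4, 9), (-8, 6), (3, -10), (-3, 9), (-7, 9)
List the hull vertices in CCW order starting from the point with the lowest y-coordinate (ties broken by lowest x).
Hull (CCW) = [(3, -10), (4, 9), (-7, 9), (-8, 6)]

Graham scan procedure:
  1. Find the pivot p₀ = point with lowest y (tie → lowest x): (3, -10).
  2. Sort the remaining points by polar angle around p₀.
  3. Walk through sorted points, maintaining a stack; pop the top while the last three entries make a non-left turn (cross product ≤ 0).
  4. Final stack is the convex hull in CCW order: (3, -10), (4, 9), (-7, 9), (-8, 6).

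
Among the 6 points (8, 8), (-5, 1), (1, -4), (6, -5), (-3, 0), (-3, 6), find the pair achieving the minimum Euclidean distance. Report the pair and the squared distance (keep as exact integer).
Pair = ((-5, 1), (-3, 0)); squared distance = 5

Compute all C(6, 2) = 15 pairwise squared distances (x_i − x_j)² + (y_i − y_j)². The minimum is 5, attained by the pair ((-5, 1), (-3, 0)).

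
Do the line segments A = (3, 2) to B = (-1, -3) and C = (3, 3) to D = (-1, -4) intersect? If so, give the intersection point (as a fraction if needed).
Yes; intersection at (1, -1/2) (t = 1/2 on AB, s = 1/2 on CD)

Parametrize AB as A + t(B − A) = (3 + -4 t, 2 + -5 t) and CD as C + s(D − C) = (3 + -4 s, 3 + -7 s). Solve the linear system for (t, s). Determinant = -8 ≠ 0, so a unique intersection of the containing lines exists. Solution: t = 1/2, s = 1/2 — both in [0, 1], so the segments cross. Intersection point: (1, -1/2).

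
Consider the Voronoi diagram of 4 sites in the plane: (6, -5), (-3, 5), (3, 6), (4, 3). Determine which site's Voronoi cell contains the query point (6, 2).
Nearest site = (4, 3)

The Voronoi cell of site s contains exactly those query points closer to s than to any other site. Compute squared distances from q = (6, 2) to each site:
  (4 − 6)² + (3 − 2)² = 5
  (3 − 6)² + (6 − 2)² = 25
  (6 − 6)² + (-5 − 2)² = 49
  (-3 − 6)² + (5 − 2)² = 90
Minimum is attained by (4, 3), so q lies in its Voronoi cell.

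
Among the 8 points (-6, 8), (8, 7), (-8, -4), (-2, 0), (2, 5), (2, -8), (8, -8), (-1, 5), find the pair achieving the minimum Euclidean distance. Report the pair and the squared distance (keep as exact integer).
Pair = ((2, 5), (-1, 5)); squared distance = 9

Compute all C(8, 2) = 28 pairwise squared distances (x_i − x_j)² + (y_i − y_j)². The minimum is 9, attained by the pair ((2, 5), (-1, 5)).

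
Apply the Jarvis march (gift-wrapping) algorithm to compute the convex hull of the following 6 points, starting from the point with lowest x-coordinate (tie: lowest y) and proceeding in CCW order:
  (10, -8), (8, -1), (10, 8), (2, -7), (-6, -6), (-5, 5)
Hull (CCW) = [(-6, -6), (10, -8), (10, 8), (-5, 5)]

Jarvis march: at each step, from the current hull vertex p, select the next vertex q as the point such that every other point lies strictly to the left of (or on) the directed line p → q. (Equivalently: for every other point r, the cross product (q − p) × (r − p) ≥ 0.)
Starting point (lowest x, tie lowest y): (-6, -6). Wrap until returning to start. Resulting hull: (-6, -6), (10, -8), (10, 8), (-5, 5).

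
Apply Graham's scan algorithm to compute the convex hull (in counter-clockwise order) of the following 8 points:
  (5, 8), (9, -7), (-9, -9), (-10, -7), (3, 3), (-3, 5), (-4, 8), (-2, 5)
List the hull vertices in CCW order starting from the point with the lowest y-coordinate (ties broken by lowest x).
Hull (CCW) = [(-9, -9), (9, -7), (5, 8), (-4, 8), (-10, -7)]

Graham scan procedure:
  1. Find the pivot p₀ = point with lowest y (tie → lowest x): (-9, -9).
  2. Sort the remaining points by polar angle around p₀.
  3. Walk through sorted points, maintaining a stack; pop the top while the last three entries make a non-left turn (cross product ≤ 0).
  4. Final stack is the convex hull in CCW order: (-9, -9), (9, -7), (5, 8), (-4, 8), (-10, -7).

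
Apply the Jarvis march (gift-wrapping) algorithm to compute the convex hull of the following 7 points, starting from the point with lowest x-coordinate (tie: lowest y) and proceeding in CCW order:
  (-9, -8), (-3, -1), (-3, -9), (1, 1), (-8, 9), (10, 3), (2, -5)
Hull (CCW) = [(-9, -8), (-3, -9), (2, -5), (10, 3), (-8, 9)]

Jarvis march: at each step, from the current hull vertex p, select the next vertex q as the point such that every other point lies strictly to the left of (or on) the directed line p → q. (Equivalently: for every other point r, the cross product (q − p) × (r − p) ≥ 0.)
Starting point (lowest x, tie lowest y): (-9, -8). Wrap until returning to start. Resulting hull: (-9, -8), (-3, -9), (2, -5), (10, 3), (-8, 9).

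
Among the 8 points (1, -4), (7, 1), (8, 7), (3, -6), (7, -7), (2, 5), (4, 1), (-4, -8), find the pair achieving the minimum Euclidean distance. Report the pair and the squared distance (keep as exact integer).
Pair = ((1, -4), (3, -6)); squared distance = 8

Compute all C(8, 2) = 28 pairwise squared distances (x_i − x_j)² + (y_i − y_j)². The minimum is 8, attained by the pair ((1, -4), (3, -6)).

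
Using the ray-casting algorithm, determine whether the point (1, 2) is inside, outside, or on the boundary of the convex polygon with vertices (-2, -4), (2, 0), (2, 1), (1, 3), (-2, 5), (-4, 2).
The point (1, 2) lies strictly inside the polygon

Cast a horizontal ray to the right from the query point and count how many polygon edges it crosses (each edge strictly once or zero times, handled with the usual half-open convention). 
Parity of crossings → odd ⇒ inside.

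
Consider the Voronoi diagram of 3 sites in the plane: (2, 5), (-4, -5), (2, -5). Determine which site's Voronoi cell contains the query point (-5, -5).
Nearest site = (-4, -5)

The Voronoi cell of site s contains exactly those query points closer to s than to any other site. Compute squared distances from q = (-5, -5) to each site:
  (-4 − -5)² + (-5 − -5)² = 1
  (2 − -5)² + (-5 − -5)² = 49
  (2 − -5)² + (5 − -5)² = 149
Minimum is attained by (-4, -5), so q lies in its Voronoi cell.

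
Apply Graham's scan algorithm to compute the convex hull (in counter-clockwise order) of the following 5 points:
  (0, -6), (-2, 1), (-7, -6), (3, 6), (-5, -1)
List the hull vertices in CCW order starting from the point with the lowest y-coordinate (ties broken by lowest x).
Hull (CCW) = [(-7, -6), (0, -6), (3, 6), (-5, -1)]

Graham scan procedure:
  1. Find the pivot p₀ = point with lowest y (tie → lowest x): (-7, -6).
  2. Sort the remaining points by polar angle around p₀.
  3. Walk through sorted points, maintaining a stack; pop the top while the last three entries make a non-left turn (cross product ≤ 0).
  4. Final stack is the convex hull in CCW order: (-7, -6), (0, -6), (3, 6), (-5, -1).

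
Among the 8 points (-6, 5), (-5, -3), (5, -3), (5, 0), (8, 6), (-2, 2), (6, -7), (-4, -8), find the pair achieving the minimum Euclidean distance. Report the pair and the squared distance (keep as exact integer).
Pair = ((5, -3), (5, 0)); squared distance = 9

Compute all C(8, 2) = 28 pairwise squared distances (x_i − x_j)² + (y_i − y_j)². The minimum is 9, attained by the pair ((5, -3), (5, 0)).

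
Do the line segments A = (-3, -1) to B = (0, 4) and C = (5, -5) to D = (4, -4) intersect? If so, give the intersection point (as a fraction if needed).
No (intersection of containing lines falls outside at least one segment)

Parametrize and solve: t = 1/2, s = 13/2. At least one of these is outside [0, 1], so the segments do not intersect.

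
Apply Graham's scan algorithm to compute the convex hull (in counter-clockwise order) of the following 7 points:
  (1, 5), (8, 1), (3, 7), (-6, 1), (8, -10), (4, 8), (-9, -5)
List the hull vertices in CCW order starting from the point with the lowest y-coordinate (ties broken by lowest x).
Hull (CCW) = [(8, -10), (8, 1), (4, 8), (-6, 1), (-9, -5)]

Graham scan procedure:
  1. Find the pivot p₀ = point with lowest y (tie → lowest x): (8, -10).
  2. Sort the remaining points by polar angle around p₀.
  3. Walk through sorted points, maintaining a stack; pop the top while the last three entries make a non-left turn (cross product ≤ 0).
  4. Final stack is the convex hull in CCW order: (8, -10), (8, 1), (4, 8), (-6, 1), (-9, -5).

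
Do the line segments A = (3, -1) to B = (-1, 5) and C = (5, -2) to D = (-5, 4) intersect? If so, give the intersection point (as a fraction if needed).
Yes; intersection at (25/9, -2/3) (t = 1/18 on AB, s = 2/9 on CD)

Parametrize AB as A + t(B − A) = (3 + -4 t, -1 + 6 t) and CD as C + s(D − C) = (5 + -10 s, -2 + 6 s). Solve the linear system for (t, s). Determinant = -36 ≠ 0, so a unique intersection of the containing lines exists. Solution: t = 1/18, s = 2/9 — both in [0, 1], so the segments cross. Intersection point: (25/9, -2/3).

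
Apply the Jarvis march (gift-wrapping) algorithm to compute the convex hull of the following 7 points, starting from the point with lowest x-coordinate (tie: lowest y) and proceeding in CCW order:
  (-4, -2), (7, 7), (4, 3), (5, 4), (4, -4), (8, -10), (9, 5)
Hull (CCW) = [(-4, -2), (8, -10), (9, 5), (7, 7)]

Jarvis march: at each step, from the current hull vertex p, select the next vertex q as the point such that every other point lies strictly to the left of (or on) the directed line p → q. (Equivalently: for every other point r, the cross product (q − p) × (r − p) ≥ 0.)
Starting point (lowest x, tie lowest y): (-4, -2). Wrap until returning to start. Resulting hull: (-4, -2), (8, -10), (9, 5), (7, 7).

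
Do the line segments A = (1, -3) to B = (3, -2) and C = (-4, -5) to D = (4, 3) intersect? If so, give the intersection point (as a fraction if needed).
No (intersection of containing lines falls outside at least one segment)

Parametrize and solve: t = -3, s = -1/8. At least one of these is outside [0, 1], so the segments do not intersect.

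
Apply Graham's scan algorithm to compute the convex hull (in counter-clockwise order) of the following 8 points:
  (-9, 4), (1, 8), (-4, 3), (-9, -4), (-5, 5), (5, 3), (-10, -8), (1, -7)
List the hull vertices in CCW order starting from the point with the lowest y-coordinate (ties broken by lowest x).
Hull (CCW) = [(-10, -8), (1, -7), (5, 3), (1, 8), (-9, 4)]

Graham scan procedure:
  1. Find the pivot p₀ = point with lowest y (tie → lowest x): (-10, -8).
  2. Sort the remaining points by polar angle around p₀.
  3. Walk through sorted points, maintaining a stack; pop the top while the last three entries make a non-left turn (cross product ≤ 0).
  4. Final stack is the convex hull in CCW order: (-10, -8), (1, -7), (5, 3), (1, 8), (-9, 4).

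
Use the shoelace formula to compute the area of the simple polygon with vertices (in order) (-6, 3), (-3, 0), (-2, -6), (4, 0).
Area = 63/2

Shoelace formula: Area = (1/2) |Σ_i (x_i · y_{i+1} − x_{i+1} · y_i)| (indices mod n). Compute each cross term:
  (-6)(0) − (-3)(3) = 9
  (-3)(-6) − (-2)(0) = 18
  (-2)(0) − (4)(-6) = 24
  (4)(3) − (-6)(0) = 12
Sum = 63, so (signed) Area = 63/2 = 63/2, |Area| = 63/2.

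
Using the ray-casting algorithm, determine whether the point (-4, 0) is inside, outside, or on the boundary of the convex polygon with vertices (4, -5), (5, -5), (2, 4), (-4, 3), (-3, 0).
The point (-4, 0) lies strictly outside the polygon

Cast a horizontal ray to the right from the query point and count how many polygon edges it crosses (each edge strictly once or zero times, handled with the usual half-open convention). 
Parity of crossings → even ⇒ outside.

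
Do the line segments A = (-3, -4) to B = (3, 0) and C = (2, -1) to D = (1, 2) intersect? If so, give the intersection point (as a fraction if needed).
Yes; intersection at (21/11, -8/11) (t = 9/11 on AB, s = 1/11 on CD)

Parametrize AB as A + t(B − A) = (-3 + 6 t, -4 + 4 t) and CD as C + s(D − C) = (2 + -1 s, -1 + 3 s). Solve the linear system for (t, s). Determinant = -22 ≠ 0, so a unique intersection of the containing lines exists. Solution: t = 9/11, s = 1/11 — both in [0, 1], so the segments cross. Intersection point: (21/11, -8/11).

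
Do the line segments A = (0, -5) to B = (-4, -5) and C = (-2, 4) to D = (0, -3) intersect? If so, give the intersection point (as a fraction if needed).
No (intersection of containing lines falls outside at least one segment)

Parametrize and solve: t = -1/7, s = 9/7. At least one of these is outside [0, 1], so the segments do not intersect.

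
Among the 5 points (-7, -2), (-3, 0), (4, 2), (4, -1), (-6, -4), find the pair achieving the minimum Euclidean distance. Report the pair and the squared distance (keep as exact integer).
Pair = ((-7, -2), (-6, -4)); squared distance = 5

Compute all C(5, 2) = 10 pairwise squared distances (x_i − x_j)² + (y_i − y_j)². The minimum is 5, attained by the pair ((-7, -2), (-6, -4)).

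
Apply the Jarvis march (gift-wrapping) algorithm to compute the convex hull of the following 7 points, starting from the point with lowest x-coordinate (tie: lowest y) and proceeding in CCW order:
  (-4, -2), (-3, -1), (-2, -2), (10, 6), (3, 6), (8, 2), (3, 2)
Hull (CCW) = [(-4, -2), (-2, -2), (8, 2), (10, 6), (3, 6)]

Jarvis march: at each step, from the current hull vertex p, select the next vertex q as the point such that every other point lies strictly to the left of (or on) the directed line p → q. (Equivalently: for every other point r, the cross product (q − p) × (r − p) ≥ 0.)
Starting point (lowest x, tie lowest y): (-4, -2). Wrap until returning to start. Resulting hull: (-4, -2), (-2, -2), (8, 2), (10, 6), (3, 6).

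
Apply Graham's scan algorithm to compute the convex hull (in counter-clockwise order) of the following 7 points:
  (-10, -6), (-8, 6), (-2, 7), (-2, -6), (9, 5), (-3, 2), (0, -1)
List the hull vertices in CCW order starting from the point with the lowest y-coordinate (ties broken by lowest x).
Hull (CCW) = [(-10, -6), (-2, -6), (9, 5), (-2, 7), (-8, 6)]

Graham scan procedure:
  1. Find the pivot p₀ = point with lowest y (tie → lowest x): (-10, -6).
  2. Sort the remaining points by polar angle around p₀.
  3. Walk through sorted points, maintaining a stack; pop the top while the last three entries make a non-left turn (cross product ≤ 0).
  4. Final stack is the convex hull in CCW order: (-10, -6), (-2, -6), (9, 5), (-2, 7), (-8, 6).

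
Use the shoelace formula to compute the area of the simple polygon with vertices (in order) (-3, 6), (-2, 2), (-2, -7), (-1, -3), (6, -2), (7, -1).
Area = 45

Shoelace formula: Area = (1/2) |Σ_i (x_i · y_{i+1} − x_{i+1} · y_i)| (indices mod n). Compute each cross term:
  (-3)(2) − (-2)(6) = 6
  (-2)(-7) − (-2)(2) = 18
  (-2)(-3) − (-1)(-7) = -1
  (-1)(-2) − (6)(-3) = 20
  (6)(-1) − (7)(-2) = 8
  (7)(6) − (-3)(-1) = 39
Sum = 90, so (signed) Area = 90/2 = 45, |Area| = 45.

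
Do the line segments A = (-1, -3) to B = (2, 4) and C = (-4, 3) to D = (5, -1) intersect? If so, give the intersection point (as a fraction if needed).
Yes; intersection at (17/25, 23/25) (t = 14/25 on AB, s = 13/25 on CD)

Parametrize AB as A + t(B − A) = (-1 + 3 t, -3 + 7 t) and CD as C + s(D − C) = (-4 + 9 s, 3 + -4 s). Solve the linear system for (t, s). Determinant = 75 ≠ 0, so a unique intersection of the containing lines exists. Solution: t = 14/25, s = 13/25 — both in [0, 1], so the segments cross. Intersection point: (17/25, 23/25).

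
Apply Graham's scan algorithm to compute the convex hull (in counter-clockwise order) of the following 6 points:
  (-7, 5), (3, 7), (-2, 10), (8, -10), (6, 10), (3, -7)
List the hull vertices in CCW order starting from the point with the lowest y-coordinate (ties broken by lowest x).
Hull (CCW) = [(8, -10), (6, 10), (-2, 10), (-7, 5), (3, -7)]

Graham scan procedure:
  1. Find the pivot p₀ = point with lowest y (tie → lowest x): (8, -10).
  2. Sort the remaining points by polar angle around p₀.
  3. Walk through sorted points, maintaining a stack; pop the top while the last three entries make a non-left turn (cross product ≤ 0).
  4. Final stack is the convex hull in CCW order: (8, -10), (6, 10), (-2, 10), (-7, 5), (3, -7).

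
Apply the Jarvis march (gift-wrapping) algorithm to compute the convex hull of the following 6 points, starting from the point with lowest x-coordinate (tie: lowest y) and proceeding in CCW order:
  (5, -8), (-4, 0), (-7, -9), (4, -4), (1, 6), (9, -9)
Hull (CCW) = [(-7, -9), (9, -9), (1, 6), (-4, 0)]

Jarvis march: at each step, from the current hull vertex p, select the next vertex q as the point such that every other point lies strictly to the left of (or on) the directed line p → q. (Equivalently: for every other point r, the cross product (q − p) × (r − p) ≥ 0.)
Starting point (lowest x, tie lowest y): (-7, -9). Wrap until returning to start. Resulting hull: (-7, -9), (9, -9), (1, 6), (-4, 0).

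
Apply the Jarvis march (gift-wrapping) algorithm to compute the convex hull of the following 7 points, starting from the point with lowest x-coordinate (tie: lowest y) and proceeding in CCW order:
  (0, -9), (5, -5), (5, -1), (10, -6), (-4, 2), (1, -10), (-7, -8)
Hull (CCW) = [(-7, -8), (1, -10), (10, -6), (5, -1), (-4, 2)]

Jarvis march: at each step, from the current hull vertex p, select the next vertex q as the point such that every other point lies strictly to the left of (or on) the directed line p → q. (Equivalently: for every other point r, the cross product (q − p) × (r − p) ≥ 0.)
Starting point (lowest x, tie lowest y): (-7, -8). Wrap until returning to start. Resulting hull: (-7, -8), (1, -10), (10, -6), (5, -1), (-4, 2).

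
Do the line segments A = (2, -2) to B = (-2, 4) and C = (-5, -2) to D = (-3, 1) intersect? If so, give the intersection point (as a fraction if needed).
No (intersection of containing lines falls outside at least one segment)

Parametrize and solve: t = 7/8, s = 7/4. At least one of these is outside [0, 1], so the segments do not intersect.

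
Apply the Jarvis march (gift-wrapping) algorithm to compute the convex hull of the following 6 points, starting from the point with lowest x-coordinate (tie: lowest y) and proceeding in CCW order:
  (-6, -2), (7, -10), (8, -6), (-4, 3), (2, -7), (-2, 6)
Hull (CCW) = [(-6, -2), (2, -7), (7, -10), (8, -6), (-2, 6), (-4, 3)]

Jarvis march: at each step, from the current hull vertex p, select the next vertex q as the point such that every other point lies strictly to the left of (or on) the directed line p → q. (Equivalently: for every other point r, the cross product (q − p) × (r − p) ≥ 0.)
Starting point (lowest x, tie lowest y): (-6, -2). Wrap until returning to start. Resulting hull: (-6, -2), (2, -7), (7, -10), (8, -6), (-2, 6), (-4, 3).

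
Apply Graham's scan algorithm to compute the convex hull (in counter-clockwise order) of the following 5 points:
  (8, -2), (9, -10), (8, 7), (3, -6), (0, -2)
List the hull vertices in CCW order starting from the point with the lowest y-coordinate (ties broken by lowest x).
Hull (CCW) = [(9, -10), (8, 7), (0, -2), (3, -6)]

Graham scan procedure:
  1. Find the pivot p₀ = point with lowest y (tie → lowest x): (9, -10).
  2. Sort the remaining points by polar angle around p₀.
  3. Walk through sorted points, maintaining a stack; pop the top while the last three entries make a non-left turn (cross product ≤ 0).
  4. Final stack is the convex hull in CCW order: (9, -10), (8, 7), (0, -2), (3, -6).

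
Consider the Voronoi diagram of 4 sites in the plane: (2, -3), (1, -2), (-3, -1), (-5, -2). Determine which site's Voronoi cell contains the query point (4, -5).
Nearest site = (2, -3)

The Voronoi cell of site s contains exactly those query points closer to s than to any other site. Compute squared distances from q = (4, -5) to each site:
  (2 − 4)² + (-3 − -5)² = 8
  (1 − 4)² + (-2 − -5)² = 18
  (-3 − 4)² + (-1 − -5)² = 65
  (-5 − 4)² + (-2 − -5)² = 90
Minimum is attained by (2, -3), so q lies in its Voronoi cell.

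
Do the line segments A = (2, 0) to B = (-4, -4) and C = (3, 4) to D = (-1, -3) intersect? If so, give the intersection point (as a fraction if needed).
Yes; intersection at (-1/13, -18/13) (t = 9/26 on AB, s = 10/13 on CD)

Parametrize AB as A + t(B − A) = (2 + -6 t, 0 + -4 t) and CD as C + s(D − C) = (3 + -4 s, 4 + -7 s). Solve the linear system for (t, s). Determinant = -26 ≠ 0, so a unique intersection of the containing lines exists. Solution: t = 9/26, s = 10/13 — both in [0, 1], so the segments cross. Intersection point: (-1/13, -18/13).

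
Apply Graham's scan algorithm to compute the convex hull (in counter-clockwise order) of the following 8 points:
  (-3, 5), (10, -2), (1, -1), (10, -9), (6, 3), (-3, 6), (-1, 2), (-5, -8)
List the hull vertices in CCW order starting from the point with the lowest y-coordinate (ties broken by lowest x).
Hull (CCW) = [(10, -9), (10, -2), (6, 3), (-3, 6), (-5, -8)]

Graham scan procedure:
  1. Find the pivot p₀ = point with lowest y (tie → lowest x): (10, -9).
  2. Sort the remaining points by polar angle around p₀.
  3. Walk through sorted points, maintaining a stack; pop the top while the last three entries make a non-left turn (cross product ≤ 0).
  4. Final stack is the convex hull in CCW order: (10, -9), (10, -2), (6, 3), (-3, 6), (-5, -8).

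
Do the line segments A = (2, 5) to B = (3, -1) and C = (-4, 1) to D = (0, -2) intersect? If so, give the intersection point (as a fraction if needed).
No (intersection of containing lines falls outside at least one segment)

Parametrize and solve: t = 34/21, s = 40/21. At least one of these is outside [0, 1], so the segments do not intersect.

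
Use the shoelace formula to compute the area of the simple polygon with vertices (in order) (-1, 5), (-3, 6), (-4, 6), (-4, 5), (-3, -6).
Area = 37/2

Shoelace formula: Area = (1/2) |Σ_i (x_i · y_{i+1} − x_{i+1} · y_i)| (indices mod n). Compute each cross term:
  (-1)(6) − (-3)(5) = 9
  (-3)(6) − (-4)(6) = 6
  (-4)(5) − (-4)(6) = 4
  (-4)(-6) − (-3)(5) = 39
  (-3)(5) − (-1)(-6) = -21
Sum = 37, so (signed) Area = 37/2 = 37/2, |Area| = 37/2.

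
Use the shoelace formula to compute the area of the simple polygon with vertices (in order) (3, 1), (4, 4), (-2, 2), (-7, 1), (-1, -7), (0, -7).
Area = 57

Shoelace formula: Area = (1/2) |Σ_i (x_i · y_{i+1} − x_{i+1} · y_i)| (indices mod n). Compute each cross term:
  (3)(4) − (4)(1) = 8
  (4)(2) − (-2)(4) = 16
  (-2)(1) − (-7)(2) = 12
  (-7)(-7) − (-1)(1) = 50
  (-1)(-7) − (0)(-7) = 7
  (0)(1) − (3)(-7) = 21
Sum = 114, so (signed) Area = 114/2 = 57, |Area| = 57.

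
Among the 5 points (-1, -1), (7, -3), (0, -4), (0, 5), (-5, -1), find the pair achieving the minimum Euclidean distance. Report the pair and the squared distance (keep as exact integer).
Pair = ((-1, -1), (0, -4)); squared distance = 10

Compute all C(5, 2) = 10 pairwise squared distances (x_i − x_j)² + (y_i − y_j)². The minimum is 10, attained by the pair ((-1, -1), (0, -4)).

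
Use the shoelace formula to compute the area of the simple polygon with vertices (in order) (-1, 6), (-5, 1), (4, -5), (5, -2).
Area = 95/2

Shoelace formula: Area = (1/2) |Σ_i (x_i · y_{i+1} − x_{i+1} · y_i)| (indices mod n). Compute each cross term:
  (-1)(1) − (-5)(6) = 29
  (-5)(-5) − (4)(1) = 21
  (4)(-2) − (5)(-5) = 17
  (5)(6) − (-1)(-2) = 28
Sum = 95, so (signed) Area = 95/2 = 95/2, |Area| = 95/2.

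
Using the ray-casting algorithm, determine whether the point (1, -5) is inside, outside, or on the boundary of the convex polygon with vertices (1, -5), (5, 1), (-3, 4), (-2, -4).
The point (1, -5) lies on the polygon boundary

Boundary check: the query satisfies the collinearity and bounding-box conditions for some polygon edge, so it lies exactly on the boundary.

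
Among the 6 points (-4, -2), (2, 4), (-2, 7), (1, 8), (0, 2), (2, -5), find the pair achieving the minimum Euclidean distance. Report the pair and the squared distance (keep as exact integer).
Pair = ((2, 4), (0, 2)); squared distance = 8

Compute all C(6, 2) = 15 pairwise squared distances (x_i − x_j)² + (y_i − y_j)². The minimum is 8, attained by the pair ((2, 4), (0, 2)).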